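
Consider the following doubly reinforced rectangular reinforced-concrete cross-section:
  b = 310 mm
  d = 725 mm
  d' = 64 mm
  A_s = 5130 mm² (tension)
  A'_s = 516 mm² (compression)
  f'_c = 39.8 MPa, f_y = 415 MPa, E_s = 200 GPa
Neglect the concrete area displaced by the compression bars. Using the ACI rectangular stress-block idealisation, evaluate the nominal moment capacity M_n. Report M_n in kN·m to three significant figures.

Assume both tension and compression steel yield.
Net tension couple steel: A_s − A'_s = 4614 mm².
a = (A_s − A'_s) f_y / (0.85 f'_c b) = 1914810/(0.85 × 39.8 × 310) = 182.58 mm.
c = a/β₁ = 182.58/0.766 = 238.36 mm; ε'_s = 0.003(c − d')/c = 0.0022 ≥ f_y/E_s = 0.0021, so compression steel does yield.
M_n = (A_s − A'_s) f_y (d − a/2) + A'_s f_y (d − d') = [1914810 × (725 − 91.29) + 214140 × (725 − 64)] × 10⁻⁶ = 1213.43 + 141.55 = 1354.98 kN·m.

M_n ≈ 1350 kN·m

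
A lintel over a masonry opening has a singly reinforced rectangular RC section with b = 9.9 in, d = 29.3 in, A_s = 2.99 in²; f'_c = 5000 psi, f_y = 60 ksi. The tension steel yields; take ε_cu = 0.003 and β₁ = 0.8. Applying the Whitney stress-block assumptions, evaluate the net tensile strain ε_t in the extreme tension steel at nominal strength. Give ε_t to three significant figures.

a = A_s f_y/(0.85 f'_c b) = 4.264 in.
β₁ = 0.8, so c = a/β₁ = 4.264/0.8 = 5.330 in.
From the linear strain diagram with ε_cu = 0.003: ε_t = 0.003 (d − c)/c = 0.003 × (29.3 − 5.330)/5.330 = 0.0135.
Since ε_t ≥ 0.005, the section is tension-controlled.

ε_t ≈ 0.0135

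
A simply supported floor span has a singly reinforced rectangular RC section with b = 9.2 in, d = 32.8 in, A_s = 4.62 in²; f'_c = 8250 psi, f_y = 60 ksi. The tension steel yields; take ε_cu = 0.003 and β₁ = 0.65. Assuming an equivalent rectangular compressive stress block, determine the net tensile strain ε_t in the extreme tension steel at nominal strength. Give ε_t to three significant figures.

a = A_s f_y/(0.85 f'_c b) = 4.297 in.
β₁ = 0.65, so c = a/β₁ = 4.297/0.65 = 6.611 in.
From the linear strain diagram with ε_cu = 0.003: ε_t = 0.003 (d − c)/c = 0.003 × (32.8 − 6.611)/6.611 = 0.0119.
Since ε_t ≥ 0.005, the section is tension-controlled.

ε_t ≈ 0.0119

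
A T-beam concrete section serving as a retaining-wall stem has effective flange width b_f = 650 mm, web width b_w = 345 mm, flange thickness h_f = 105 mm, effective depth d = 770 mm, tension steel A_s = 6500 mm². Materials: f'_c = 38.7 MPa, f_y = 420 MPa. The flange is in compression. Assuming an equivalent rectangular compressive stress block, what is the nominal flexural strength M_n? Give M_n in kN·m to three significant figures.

M_n ≈ 1920 kN·m

Tension: T = A_s f_y = 6500 × 420 = 2730000 N.
Try a within the flange: a = T/(0.85 f'_c b_f) = 2730000/(0.85 × 38.7 × 650) = 127.68 mm.
a = 127.68 > h_f = 105 mm: the block extends into the web. Split into flange-overhang and web parts.
C_f = 0.85 f'_c (b_f − b_w) h_f = 0.85 × 38.7 × (650 − 345) × 105 = 1053462 N.
Remaining web compression depth: a_w = (T − C_f)/(0.85 f'_c b_w) = (2730000 − 1053462)/(0.85 × 38.7 × 345) = 147.73 mm.
M_n = C_f(d − h_f/2) + (T − C_f)(d − a_w/2) = 1053462 × (770 − 52.5) + 1676538 × (770 − 73.865) = 755.86 + 1167.10 = 1922.96 × 10⁶ N·mm.
M_n = 1922.96 kN·m.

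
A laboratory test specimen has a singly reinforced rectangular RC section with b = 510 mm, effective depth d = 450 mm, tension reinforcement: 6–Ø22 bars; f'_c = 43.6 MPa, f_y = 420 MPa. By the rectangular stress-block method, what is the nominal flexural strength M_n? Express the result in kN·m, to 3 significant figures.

A_s = 6 × 380 = 2280 mm².
T = A_s f_y = 2280 × 420 = 957600 N = 957.6 kN.
From C = T: a = T/(0.85 f'_c b) = 957600/(0.85 × 43.6 × 510) = 50.67 mm.
M_n = T(d − a/2) = 957.6 kN × (450 − 25.335) mm = 406.66 kN·m.

M_n ≈ 407 kN·m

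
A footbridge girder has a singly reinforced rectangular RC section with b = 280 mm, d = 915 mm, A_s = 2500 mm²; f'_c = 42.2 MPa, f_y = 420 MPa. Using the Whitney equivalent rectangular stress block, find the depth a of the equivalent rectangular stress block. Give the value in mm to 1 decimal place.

T = A_s f_y = 2500 × 420 = 1050000 N = 1050 kN.
Setting C = 0.85 f'_c a b equal to T: a = 1050000/(0.85 × 42.2 × 280) = 104.5 mm.

a ≈ 104.5 mm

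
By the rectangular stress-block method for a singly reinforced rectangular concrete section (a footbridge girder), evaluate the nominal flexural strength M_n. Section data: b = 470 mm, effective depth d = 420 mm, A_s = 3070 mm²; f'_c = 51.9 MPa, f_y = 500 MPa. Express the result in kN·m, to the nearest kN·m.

M_n ≈ 588 kN·m

T = A_s f_y = 3070 × 500 = 1535000 N = 1535 kN.
From C = T: a = T/(0.85 f'_c b) = 1535000/(0.85 × 51.9 × 470) = 74.03 mm.
M_n = T(d − a/2) = 1535 kN × (420 − 37.015) mm = 587.88 kN·m.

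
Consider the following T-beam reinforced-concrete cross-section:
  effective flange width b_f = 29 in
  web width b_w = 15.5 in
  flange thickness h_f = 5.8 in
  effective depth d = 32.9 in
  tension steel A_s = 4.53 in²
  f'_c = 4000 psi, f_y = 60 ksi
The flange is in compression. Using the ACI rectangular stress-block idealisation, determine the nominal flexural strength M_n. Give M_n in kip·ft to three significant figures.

M_n ≈ 714 kip·ft

Tension: T = A_s f_y = 4.53 × 60 = 271.8 kips.
Try a within the flange: a = T/(0.85 f'_c b_f) = 271.8/(0.85 × 4 × 29) = 2.757 in.
Since a = 2.757 ≤ h_f = 5.8 in, the stress block lies entirely in the flange; analyse as a rectangular beam of width b_f.
M_n = T(d − a/2) = 271.8 × (32.9 − 1.3785) = 8567.5 kip·in.
M_n = 8567.5/12 = 713.96 kip·ft.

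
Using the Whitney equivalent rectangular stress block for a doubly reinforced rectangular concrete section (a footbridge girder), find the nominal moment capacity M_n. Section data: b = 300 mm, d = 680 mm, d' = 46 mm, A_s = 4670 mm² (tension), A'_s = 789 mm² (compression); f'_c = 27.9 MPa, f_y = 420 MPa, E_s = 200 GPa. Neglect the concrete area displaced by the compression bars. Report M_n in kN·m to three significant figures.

M_n ≈ 1130 kN·m

Assume both tension and compression steel yield.
Net tension couple steel: A_s − A'_s = 3881 mm².
a = (A_s − A'_s) f_y / (0.85 f'_c b) = 1630020/(0.85 × 27.9 × 300) = 229.11 mm.
c = a/β₁ = 229.11/0.85 = 269.54 mm; ε'_s = 0.003(c − d')/c = 0.0025 ≥ f_y/E_s = 0.0021, so compression steel does yield.
M_n = (A_s − A'_s) f_y (d − a/2) + A'_s f_y (d − d') = [1630020 × (680 − 114.555) + 331380 × (680 − 46)] × 10⁻⁶ = 921.69 + 210.09 = 1131.78 kN·m.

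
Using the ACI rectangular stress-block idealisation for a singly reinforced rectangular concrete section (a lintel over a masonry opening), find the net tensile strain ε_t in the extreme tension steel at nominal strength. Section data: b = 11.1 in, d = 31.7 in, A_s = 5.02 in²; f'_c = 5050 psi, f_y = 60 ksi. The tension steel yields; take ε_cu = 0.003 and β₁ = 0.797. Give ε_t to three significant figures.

a = A_s f_y/(0.85 f'_c b) = 6.322 in.
β₁ = 0.797, so c = a/β₁ = 6.322/0.797 = 7.932 in.
From the linear strain diagram with ε_cu = 0.003: ε_t = 0.003 (d − c)/c = 0.003 × (31.7 − 7.932)/7.932 = 0.00899.
Since ε_t ≥ 0.005, the section is tension-controlled.

ε_t ≈ 0.00899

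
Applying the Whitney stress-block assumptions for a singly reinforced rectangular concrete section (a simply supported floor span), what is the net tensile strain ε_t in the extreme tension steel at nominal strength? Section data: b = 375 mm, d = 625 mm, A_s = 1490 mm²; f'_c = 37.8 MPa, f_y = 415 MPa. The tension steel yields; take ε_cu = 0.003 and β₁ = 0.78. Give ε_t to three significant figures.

ε_t ≈ 0.0255

a = A_s f_y/(0.85 f'_c b) = 51.32 mm.
β₁ = 0.78, so c = a/β₁ = 51.32/0.78 = 65.79 mm.
From the linear strain diagram with ε_cu = 0.003: ε_t = 0.003 (d − c)/c = 0.003 × (625 − 65.79)/65.79 = 0.0255.
Since ε_t ≥ 0.005, the section is tension-controlled.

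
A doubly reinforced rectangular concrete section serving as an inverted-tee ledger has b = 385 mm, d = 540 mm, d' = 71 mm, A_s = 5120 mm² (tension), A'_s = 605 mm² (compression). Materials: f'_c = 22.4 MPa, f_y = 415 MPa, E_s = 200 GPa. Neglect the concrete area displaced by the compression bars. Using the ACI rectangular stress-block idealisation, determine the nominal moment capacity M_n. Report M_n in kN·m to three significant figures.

M_n ≈ 890 kN·m

Assume both tension and compression steel yield.
Net tension couple steel: A_s − A'_s = 4515 mm².
a = (A_s − A'_s) f_y / (0.85 f'_c b) = 1873725/(0.85 × 22.4 × 385) = 255.61 mm.
c = a/β₁ = 255.61/0.85 = 300.72 mm; ε'_s = 0.003(c − d')/c = 0.0023 ≥ f_y/E_s = 0.0021, so compression steel does yield.
M_n = (A_s − A'_s) f_y (d − a/2) + A'_s f_y (d − d') = [1873725 × (540 − 127.805) + 251075 × (540 − 71)] × 10⁻⁶ = 772.34 + 117.75 = 890.09 kN·m.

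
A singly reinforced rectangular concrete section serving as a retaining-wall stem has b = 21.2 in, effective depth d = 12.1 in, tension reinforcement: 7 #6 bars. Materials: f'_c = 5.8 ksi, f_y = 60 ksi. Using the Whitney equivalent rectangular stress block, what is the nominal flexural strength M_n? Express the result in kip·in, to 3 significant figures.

A_s = 7 × 0.44 = 3.08 in².
T = A_s f_y = 3.08 × 60 = 184.8 kips.
a = T/(0.85 f'_c b) = 184.8/(0.85 × 5.8 × 21.2) = 1.768 in.
M_n = T(d − a/2) = 184.8 × (12.1 − 0.884) = 2072.7 kip·in.

M_n ≈ 2070 kip·in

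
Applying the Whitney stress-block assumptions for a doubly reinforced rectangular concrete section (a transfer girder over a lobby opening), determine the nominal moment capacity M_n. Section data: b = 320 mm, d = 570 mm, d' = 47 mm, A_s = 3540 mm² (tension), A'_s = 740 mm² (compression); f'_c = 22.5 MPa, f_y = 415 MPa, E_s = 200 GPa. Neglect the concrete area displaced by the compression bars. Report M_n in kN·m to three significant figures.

Assume both tension and compression steel yield.
Net tension couple steel: A_s − A'_s = 2800 mm².
a = (A_s − A'_s) f_y / (0.85 f'_c b) = 1162000/(0.85 × 22.5 × 320) = 189.87 mm.
c = a/β₁ = 189.87/0.85 = 223.38 mm; ε'_s = 0.003(c − d')/c = 0.0024 ≥ f_y/E_s = 0.0021, so compression steel does yield.
M_n = (A_s − A'_s) f_y (d − a/2) + A'_s f_y (d − d') = [1162000 × (570 − 94.935) + 307100 × (570 − 47)] × 10⁻⁶ = 552.03 + 160.61 = 712.64 kN·m.

M_n ≈ 713 kN·m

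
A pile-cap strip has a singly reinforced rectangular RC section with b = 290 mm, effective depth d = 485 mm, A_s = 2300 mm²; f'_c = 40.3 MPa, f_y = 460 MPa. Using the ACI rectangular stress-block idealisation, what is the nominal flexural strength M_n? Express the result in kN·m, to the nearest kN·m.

T = A_s f_y = 2300 × 460 = 1058000 N = 1058 kN.
From C = T: a = T/(0.85 f'_c b) = 1058000/(0.85 × 40.3 × 290) = 106.50 mm.
M_n = T(d − a/2) = 1058 kN × (485 − 53.25) mm = 456.79 kN·m.

M_n ≈ 457 kN·m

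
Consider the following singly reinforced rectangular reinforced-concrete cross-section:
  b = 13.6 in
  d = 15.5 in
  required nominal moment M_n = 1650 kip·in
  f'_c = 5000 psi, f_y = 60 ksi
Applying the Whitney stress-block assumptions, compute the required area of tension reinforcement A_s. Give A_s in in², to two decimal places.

A_s ≈ 1.89 in²

From M_n = 0.85 f'_c a b (d − a/2):
a = d − √(d² − 2M_n/(0.85 f'_c b)) = 15.5 − √(15.5² − 2 × 1650/(0.85 × 5 × 13.6)) = 1.966 in.
A_s = 0.85 f'_c a b / f_y = 0.85 × 5 × 1.966 × 13.6 / 60 = 1.894 in².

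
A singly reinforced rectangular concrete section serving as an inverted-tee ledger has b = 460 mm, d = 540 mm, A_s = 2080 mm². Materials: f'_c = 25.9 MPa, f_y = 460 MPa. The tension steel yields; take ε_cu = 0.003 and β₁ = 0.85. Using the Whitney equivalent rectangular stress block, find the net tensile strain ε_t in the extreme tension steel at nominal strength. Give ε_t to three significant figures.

a = A_s f_y/(0.85 f'_c b) = 94.48 mm.
β₁ = 0.85, so c = a/β₁ = 94.48/0.85 = 111.15 mm.
From the linear strain diagram with ε_cu = 0.003: ε_t = 0.003 (d − c)/c = 0.003 × (540 − 111.15)/111.15 = 0.0116.
Since ε_t ≥ 0.005, the section is tension-controlled.

ε_t ≈ 0.0116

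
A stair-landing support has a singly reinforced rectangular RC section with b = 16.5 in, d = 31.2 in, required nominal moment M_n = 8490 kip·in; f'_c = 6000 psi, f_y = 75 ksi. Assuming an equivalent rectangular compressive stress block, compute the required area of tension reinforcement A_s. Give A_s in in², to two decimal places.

From M_n = 0.85 f'_c a b (d − a/2):
a = d − √(d² − 2M_n/(0.85 f'_c b)) = 31.2 − √(31.2² − 2 × 8490/(0.85 × 6 × 16.5)) = 3.421 in.
A_s = 0.85 f'_c a b / f_y = 0.85 × 6 × 3.421 × 16.5 / 75 = 3.838 in².

A_s ≈ 3.84 in²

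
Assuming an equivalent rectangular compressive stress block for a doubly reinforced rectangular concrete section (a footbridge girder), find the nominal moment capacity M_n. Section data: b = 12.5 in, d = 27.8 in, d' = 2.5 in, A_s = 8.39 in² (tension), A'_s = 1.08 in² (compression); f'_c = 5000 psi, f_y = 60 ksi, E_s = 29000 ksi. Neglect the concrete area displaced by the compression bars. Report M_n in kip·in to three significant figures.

Assume both steels yield.
a = (A_s − A'_s) f_y/(0.85 f'_c b) = (8.39 − 1.08) × 60/(0.85 × 5 × 12.5) = 8.256 in.
c = a/β₁ = 8.256/0.8 = 10.320 in; ε'_s = 0.003(c − d')/c = 0.0023 ≥ ε_y = 0.0021, so the compression steel yields.
M_n = (A_s − A'_s) f_y (d − a/2) + A'_s f_y (d − d') = 438.6 × (27.8 − 4.128) + 64.8 × (27.8 − 2.5) = 10382.5 + 1639.4 = 12021.9 kip·in.

M_n ≈ 12000 kip·in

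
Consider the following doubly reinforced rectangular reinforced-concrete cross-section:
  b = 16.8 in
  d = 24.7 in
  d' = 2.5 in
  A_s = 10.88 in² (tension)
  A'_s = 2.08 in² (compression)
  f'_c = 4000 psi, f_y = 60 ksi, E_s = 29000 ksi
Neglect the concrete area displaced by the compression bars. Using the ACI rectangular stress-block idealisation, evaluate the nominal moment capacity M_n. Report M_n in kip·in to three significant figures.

Assume both steels yield.
a = (A_s − A'_s) f_y/(0.85 f'_c b) = (10.88 − 2.08) × 60/(0.85 × 4 × 16.8) = 9.244 in.
c = a/β₁ = 9.244/0.85 = 10.875 in; ε'_s = 0.003(c − d')/c = 0.0023 ≥ ε_y = 0.0021, so the compression steel yields.
M_n = (A_s − A'_s) f_y (d − a/2) + A'_s f_y (d − d') = 528 × (24.7 − 4.622) + 124.8 × (24.7 − 2.5) = 10601.2 + 2770.6 = 13371.8 kip·in.

M_n ≈ 13400 kip·in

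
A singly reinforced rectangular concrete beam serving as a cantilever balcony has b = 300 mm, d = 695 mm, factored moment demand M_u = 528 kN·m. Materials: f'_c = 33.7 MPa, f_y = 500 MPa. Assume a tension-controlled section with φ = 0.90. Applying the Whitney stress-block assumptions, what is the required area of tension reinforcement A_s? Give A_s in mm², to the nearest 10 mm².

M_n = M_u/φ = 528/0.90 = 586.667 kN·m.
With M_n = 0.85 f'_c a b (d − a/2), solve the quadratic for a:
a = d − √(d² − 2M_n/(0.85 f'_c b)) = 695 − √(695² − 2 × 586.667×10⁶/(0.85 × 33.7 × 300)) = 106.37 mm.
A_s = 0.85 f'_c a b / f_y = 0.85 × 33.7 × 106.37 × 300 / 500 = 1828.2 mm².

A_s ≈ 1830 mm²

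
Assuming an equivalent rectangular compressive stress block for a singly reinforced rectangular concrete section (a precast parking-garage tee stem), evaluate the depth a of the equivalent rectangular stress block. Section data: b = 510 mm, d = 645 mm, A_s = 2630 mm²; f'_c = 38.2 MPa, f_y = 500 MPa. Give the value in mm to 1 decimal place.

T = A_s f_y = 2630 × 500 = 1315000 N = 1315 kN.
Setting C = 0.85 f'_c a b equal to T: a = 1315000/(0.85 × 38.2 × 510) = 79.4 mm.

a ≈ 79.4 mm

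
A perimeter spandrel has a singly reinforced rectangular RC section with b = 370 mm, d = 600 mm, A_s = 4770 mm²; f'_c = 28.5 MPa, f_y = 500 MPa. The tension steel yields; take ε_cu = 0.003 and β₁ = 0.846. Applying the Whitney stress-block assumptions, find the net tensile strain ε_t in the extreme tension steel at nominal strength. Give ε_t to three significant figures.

ε_t ≈ 0.00272

a = A_s f_y/(0.85 f'_c b) = 266.09 mm.
β₁ = 0.846, so c = a/β₁ = 266.09/0.846 = 314.53 mm.
From the linear strain diagram with ε_cu = 0.003: ε_t = 0.003 (d − c)/c = 0.003 × (600 − 314.53)/314.53 = 0.00272.
ε_t < 0.004 — the section is over-reinforced for flexure under ACI limits.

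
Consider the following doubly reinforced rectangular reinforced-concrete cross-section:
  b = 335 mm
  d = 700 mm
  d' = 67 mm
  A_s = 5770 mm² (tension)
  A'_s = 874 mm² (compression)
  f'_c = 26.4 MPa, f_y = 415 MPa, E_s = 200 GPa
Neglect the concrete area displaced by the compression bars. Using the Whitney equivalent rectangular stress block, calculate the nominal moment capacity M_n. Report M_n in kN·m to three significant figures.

M_n ≈ 1380 kN·m

Assume both tension and compression steel yield.
Net tension couple steel: A_s − A'_s = 4896 mm².
a = (A_s − A'_s) f_y / (0.85 f'_c b) = 2031840/(0.85 × 26.4 × 335) = 270.28 mm.
c = a/β₁ = 270.28/0.85 = 317.98 mm; ε'_s = 0.003(c − d')/c = 0.0024 ≥ f_y/E_s = 0.0021, so compression steel does yield.
M_n = (A_s − A'_s) f_y (d − a/2) + A'_s f_y (d − d') = [2031840 × (700 − 135.14) + 362710 × (700 − 67)] × 10⁻⁶ = 1147.71 + 229.60 = 1377.31 kN·m.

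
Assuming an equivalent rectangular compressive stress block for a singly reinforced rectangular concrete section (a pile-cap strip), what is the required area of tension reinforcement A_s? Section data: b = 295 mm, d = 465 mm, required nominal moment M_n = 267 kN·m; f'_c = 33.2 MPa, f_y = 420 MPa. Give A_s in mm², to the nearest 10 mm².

A_s ≈ 1490 mm²

With M_n = 0.85 f'_c a b (d − a/2), solve the quadratic for a:
a = d − √(d² − 2M_n/(0.85 f'_c b)) = 465 − √(465² − 2 × 267×10⁶/(0.85 × 33.2 × 295)) = 75.03 mm.
A_s = 0.85 f'_c a b / f_y = 0.85 × 33.2 × 75.03 × 295 / 420 = 1487.2 mm².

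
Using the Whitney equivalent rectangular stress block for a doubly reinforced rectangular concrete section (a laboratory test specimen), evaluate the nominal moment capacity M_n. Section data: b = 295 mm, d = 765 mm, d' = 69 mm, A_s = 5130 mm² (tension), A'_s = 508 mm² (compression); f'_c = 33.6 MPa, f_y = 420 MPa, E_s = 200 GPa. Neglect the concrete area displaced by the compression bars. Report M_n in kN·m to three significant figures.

Assume both tension and compression steel yield.
Net tension couple steel: A_s − A'_s = 4622 mm².
a = (A_s − A'_s) f_y / (0.85 f'_c b) = 1941240/(0.85 × 33.6 × 295) = 230.41 mm.
c = a/β₁ = 230.41/0.81 = 284.46 mm; ε'_s = 0.003(c − d')/c = 0.0023 ≥ f_y/E_s = 0.0021, so compression steel does yield.
M_n = (A_s − A'_s) f_y (d − a/2) + A'_s f_y (d − d') = [1941240 × (765 − 115.205) + 213360 × (765 − 69)] × 10⁻⁶ = 1261.41 + 148.50 = 1409.91 kN·m.

M_n ≈ 1410 kN·m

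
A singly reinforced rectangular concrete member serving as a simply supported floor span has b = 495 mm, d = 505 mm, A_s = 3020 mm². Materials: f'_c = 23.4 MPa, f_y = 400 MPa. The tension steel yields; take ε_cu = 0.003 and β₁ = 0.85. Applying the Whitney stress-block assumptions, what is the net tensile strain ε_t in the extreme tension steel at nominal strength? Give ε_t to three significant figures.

ε_t ≈ 0.00750

a = A_s f_y/(0.85 f'_c b) = 122.70 mm.
β₁ = 0.85, so c = a/β₁ = 122.70/0.85 = 144.35 mm.
From the linear strain diagram with ε_cu = 0.003: ε_t = 0.003 (d − c)/c = 0.003 × (505 − 144.35)/144.35 = 0.00750.
Since ε_t ≥ 0.005, the section is tension-controlled.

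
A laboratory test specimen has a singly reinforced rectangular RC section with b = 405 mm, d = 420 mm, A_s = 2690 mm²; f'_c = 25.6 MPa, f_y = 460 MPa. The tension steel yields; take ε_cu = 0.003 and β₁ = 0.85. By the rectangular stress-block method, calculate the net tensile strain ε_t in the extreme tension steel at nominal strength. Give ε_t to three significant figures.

ε_t ≈ 0.00463

a = A_s f_y/(0.85 f'_c b) = 140.41 mm.
β₁ = 0.85, so c = a/β₁ = 140.41/0.85 = 165.19 mm.
From the linear strain diagram with ε_cu = 0.003: ε_t = 0.003 (d − c)/c = 0.003 × (420 − 165.19)/165.19 = 0.00463.
ε_t is between 0.004 and 0.005 — transition zone.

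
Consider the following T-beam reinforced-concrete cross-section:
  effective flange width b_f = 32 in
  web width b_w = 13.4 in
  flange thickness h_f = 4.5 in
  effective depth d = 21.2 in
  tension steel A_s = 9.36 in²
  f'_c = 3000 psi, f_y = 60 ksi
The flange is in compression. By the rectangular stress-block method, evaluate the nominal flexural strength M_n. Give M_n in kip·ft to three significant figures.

Tension: T = A_s f_y = 9.36 × 60 = 561.6 kips.
Try a within the flange: a = T/(0.85 f'_c b_f) = 561.6/(0.85 × 3 × 32) = 6.882 in.
a = 6.882 > h_f = 4.5 in: the block extends into the web. Split into flange-overhang and web parts.
C_f = 0.85 f'_c (b_f − b_w) h_f = 0.85 × 3 × (32 − 13.4) × 4.5 = 213.4 kips.
Remaining web compression depth: a_w = (T − C_f)/(0.85 f'_c b_w) = (561.6 − 213.4)/(0.85 × 3 × 13.4) = 10.190 in.
M_n = C_f(d − h_f/2) + (T − C_f)(d − a_w/2) = 213.4 × (21.2 − 2.25) + 348.2 × (21.2 − 5.095) = 4043.9 + 5607.8 = 9651.7 kip·in.
M_n = 9651.7/12 = 804.31 kip·ft.

M_n ≈ 804 kip·ft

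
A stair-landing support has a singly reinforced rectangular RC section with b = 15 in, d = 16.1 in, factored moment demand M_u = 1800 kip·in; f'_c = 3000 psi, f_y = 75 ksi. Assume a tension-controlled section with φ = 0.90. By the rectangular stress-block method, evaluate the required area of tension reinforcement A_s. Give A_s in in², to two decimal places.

M_n = M_u/φ = 1800/0.90 = 2000 kip·in.
From M_n = 0.85 f'_c a b (d − a/2):
a = d − √(d² − 2M_n/(0.85 f'_c b)) = 16.1 − √(16.1² − 2 × 2000/(0.85 × 3 × 15)) = 3.665 in.
A_s = 0.85 f'_c a b / f_y = 0.85 × 3 × 3.665 × 15 / 75 = 1.869 in².

A_s ≈ 1.87 in²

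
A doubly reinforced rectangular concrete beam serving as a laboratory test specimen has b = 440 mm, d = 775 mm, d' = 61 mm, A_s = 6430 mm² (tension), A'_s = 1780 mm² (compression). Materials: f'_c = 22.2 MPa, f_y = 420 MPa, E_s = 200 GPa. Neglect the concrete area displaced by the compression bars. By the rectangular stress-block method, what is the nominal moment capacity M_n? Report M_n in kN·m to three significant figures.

M_n ≈ 1820 kN·m

Assume both tension and compression steel yield.
Net tension couple steel: A_s − A'_s = 4650 mm².
a = (A_s − A'_s) f_y / (0.85 f'_c b) = 1953000/(0.85 × 22.2 × 440) = 235.22 mm.
c = a/β₁ = 235.22/0.85 = 276.73 mm; ε'_s = 0.003(c − d')/c = 0.0023 ≥ f_y/E_s = 0.0021, so compression steel does yield.
M_n = (A_s − A'_s) f_y (d − a/2) + A'_s f_y (d − d') = [1953000 × (775 − 117.61) + 747600 × (775 − 61)] × 10⁻⁶ = 1283.88 + 533.79 = 1817.67 kN·m.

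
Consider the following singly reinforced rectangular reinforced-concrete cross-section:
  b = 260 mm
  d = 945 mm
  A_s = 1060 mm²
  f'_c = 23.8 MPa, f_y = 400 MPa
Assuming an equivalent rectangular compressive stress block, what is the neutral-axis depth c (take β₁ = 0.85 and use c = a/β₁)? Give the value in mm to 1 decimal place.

c ≈ 94.8 mm

T = A_s f_y = 1060 × 400 = 424000 N = 424 kN.
Setting C = 0.85 f'_c a b equal to T: a = 424000/(0.85 × 23.8 × 260) = 80.611 mm.
With β₁ = 0.85, c = a/β₁ = 80.611/0.85 = 94.8 mm.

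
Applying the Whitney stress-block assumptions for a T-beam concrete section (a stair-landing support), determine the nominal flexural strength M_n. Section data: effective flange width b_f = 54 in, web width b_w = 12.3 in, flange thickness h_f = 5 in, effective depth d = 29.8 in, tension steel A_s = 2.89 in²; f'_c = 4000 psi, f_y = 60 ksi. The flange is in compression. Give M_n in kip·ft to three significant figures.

M_n ≈ 424 kip·ft

Tension: T = A_s f_y = 2.89 × 60 = 173.4 kips.
Try a within the flange: a = T/(0.85 f'_c b_f) = 173.4/(0.85 × 4 × 54) = 0.944 in.
Since a = 0.944 ≤ h_f = 5 in, the stress block lies entirely in the flange; analyse as a rectangular beam of width b_f.
M_n = T(d − a/2) = 173.4 × (29.8 − 0.472) = 5085.5 kip·in.
M_n = 5085.5/12 = 423.79 kip·ft.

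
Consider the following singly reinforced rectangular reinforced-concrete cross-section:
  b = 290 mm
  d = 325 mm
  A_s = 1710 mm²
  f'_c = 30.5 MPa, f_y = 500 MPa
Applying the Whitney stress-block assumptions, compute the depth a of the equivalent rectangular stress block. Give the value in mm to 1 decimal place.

a ≈ 113.7 mm

T = A_s f_y = 1710 × 500 = 855000 N = 855 kN.
Setting C = 0.85 f'_c a b equal to T: a = 855000/(0.85 × 30.5 × 290) = 113.7 mm.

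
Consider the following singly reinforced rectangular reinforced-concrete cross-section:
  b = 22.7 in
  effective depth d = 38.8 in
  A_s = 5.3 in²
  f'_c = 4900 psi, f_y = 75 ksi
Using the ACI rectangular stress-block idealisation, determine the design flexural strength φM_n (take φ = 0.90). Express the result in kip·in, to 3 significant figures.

φM_n ≈ 13100 kip·in

T = A_s f_y = 5.3 × 75 = 397.5 kips.
a = T/(0.85 f'_c b) = 397.5/(0.85 × 4.9 × 22.7) = 4.204 in.
M_n = T(d − a/2) = 397.5 × (38.8 − 2.102) = 14587.5 kip·in.
φM_n = 0.90 × 14587.5 = 13128.8 kip·in.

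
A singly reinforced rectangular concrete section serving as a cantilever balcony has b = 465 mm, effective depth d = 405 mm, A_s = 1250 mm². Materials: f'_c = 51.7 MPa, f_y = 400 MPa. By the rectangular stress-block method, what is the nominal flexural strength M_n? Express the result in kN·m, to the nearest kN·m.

T = A_s f_y = 1250 × 400 = 500000 N = 500 kN.
From C = T: a = T/(0.85 f'_c b) = 500000/(0.85 × 51.7 × 465) = 24.47 mm.
M_n = T(d − a/2) = 500 kN × (405 − 12.235) mm = 196.38 kN·m.

M_n ≈ 196 kN·m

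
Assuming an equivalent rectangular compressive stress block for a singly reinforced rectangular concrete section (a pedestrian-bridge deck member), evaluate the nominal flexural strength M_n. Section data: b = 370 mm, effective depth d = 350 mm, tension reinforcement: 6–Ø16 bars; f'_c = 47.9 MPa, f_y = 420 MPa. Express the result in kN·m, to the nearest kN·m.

A_s = 6 × 201 = 1206 mm².
T = A_s f_y = 1206 × 420 = 506520 N = 506.52 kN.
From C = T: a = T/(0.85 f'_c b) = 506520/(0.85 × 47.9 × 370) = 33.62 mm.
M_n = T(d − a/2) = 506.52 kN × (350 − 16.81) mm = 168.77 kN·m.

M_n ≈ 169 kN·m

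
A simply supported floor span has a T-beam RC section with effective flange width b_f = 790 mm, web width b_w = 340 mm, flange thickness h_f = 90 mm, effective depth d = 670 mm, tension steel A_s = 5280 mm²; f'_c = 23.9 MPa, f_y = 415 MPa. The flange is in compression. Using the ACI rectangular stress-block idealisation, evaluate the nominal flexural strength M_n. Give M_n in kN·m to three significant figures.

Tension: T = A_s f_y = 5280 × 415 = 2191200 N.
Try a within the flange: a = T/(0.85 f'_c b_f) = 2191200/(0.85 × 23.9 × 790) = 136.53 mm.
a = 136.53 > h_f = 90 mm: the block extends into the web. Split into flange-overhang and web parts.
C_f = 0.85 f'_c (b_f − b_w) h_f = 0.85 × 23.9 × (790 − 340) × 90 = 822758 N.
Remaining web compression depth: a_w = (T − C_f)/(0.85 f'_c b_w) = (2191200 − 822758)/(0.85 × 23.9 × 340) = 198.12 mm.
M_n = C_f(d − h_f/2) + (T − C_f)(d − a_w/2) = 822758 × (670 − 45) + 1368442 × (670 − 99.06) = 514.22 + 781.30 = 1295.52 × 10⁶ N·mm.
M_n = 1295.52 kN·m.

M_n ≈ 1300 kN·m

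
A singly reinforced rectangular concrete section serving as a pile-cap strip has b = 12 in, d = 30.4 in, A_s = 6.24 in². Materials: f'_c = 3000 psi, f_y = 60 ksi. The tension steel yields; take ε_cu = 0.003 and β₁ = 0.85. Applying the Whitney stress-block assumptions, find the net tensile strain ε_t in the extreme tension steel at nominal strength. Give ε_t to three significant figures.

a = A_s f_y/(0.85 f'_c b) = 12.235 in.
β₁ = 0.85, so c = a/β₁ = 12.235/0.85 = 14.394 in.
From the linear strain diagram with ε_cu = 0.003: ε_t = 0.003 (d − c)/c = 0.003 × (30.4 − 14.394)/14.394 = 0.00334.
ε_t < 0.004 — the section is over-reinforced for flexure under ACI limits.

ε_t ≈ 0.00334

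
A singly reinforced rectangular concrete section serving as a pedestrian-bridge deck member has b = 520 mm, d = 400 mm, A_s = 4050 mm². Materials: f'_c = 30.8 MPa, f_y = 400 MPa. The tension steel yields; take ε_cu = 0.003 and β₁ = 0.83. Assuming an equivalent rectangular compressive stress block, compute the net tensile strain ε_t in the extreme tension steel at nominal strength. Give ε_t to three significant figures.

ε_t ≈ 0.00537

a = A_s f_y/(0.85 f'_c b) = 119.00 mm.
β₁ = 0.83, so c = a/β₁ = 119.00/0.83 = 143.37 mm.
From the linear strain diagram with ε_cu = 0.003: ε_t = 0.003 (d − c)/c = 0.003 × (400 − 143.37)/143.37 = 0.00537.
Since ε_t ≥ 0.005, the section is tension-controlled.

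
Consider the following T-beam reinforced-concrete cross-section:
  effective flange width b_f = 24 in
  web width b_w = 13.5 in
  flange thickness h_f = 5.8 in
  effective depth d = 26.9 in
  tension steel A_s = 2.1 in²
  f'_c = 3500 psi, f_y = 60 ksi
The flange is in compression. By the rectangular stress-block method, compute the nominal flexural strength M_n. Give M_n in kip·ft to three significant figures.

M_n ≈ 273 kip·ft

Tension: T = A_s f_y = 2.1 × 60 = 126 kips.
Try a within the flange: a = T/(0.85 f'_c b_f) = 126/(0.85 × 3.5 × 24) = 1.765 in.
Since a = 1.765 ≤ h_f = 5.8 in, the stress block lies entirely in the flange; analyse as a rectangular beam of width b_f.
M_n = T(d − a/2) = 126 × (26.9 − 0.8825) = 3278.2 kip·in.
M_n = 3278.2/12 = 273.18 kip·ft.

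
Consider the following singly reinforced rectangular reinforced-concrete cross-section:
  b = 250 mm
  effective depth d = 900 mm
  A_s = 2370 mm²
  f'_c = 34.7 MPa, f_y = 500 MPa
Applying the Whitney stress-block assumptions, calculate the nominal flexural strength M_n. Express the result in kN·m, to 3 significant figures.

T = A_s f_y = 2370 × 500 = 1185000 N = 1185 kN.
From C = T: a = T/(0.85 f'_c b) = 1185000/(0.85 × 34.7 × 250) = 160.71 mm.
M_n = T(d − a/2) = 1185 kN × (900 − 80.355) mm = 971.28 kN·m.

M_n ≈ 971 kN·m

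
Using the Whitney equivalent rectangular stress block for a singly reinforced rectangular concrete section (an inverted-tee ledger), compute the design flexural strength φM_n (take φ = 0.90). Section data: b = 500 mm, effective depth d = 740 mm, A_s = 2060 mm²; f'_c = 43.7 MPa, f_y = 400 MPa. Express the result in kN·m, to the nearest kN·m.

φM_n ≈ 532 kN·m

T = A_s f_y = 2060 × 400 = 824000 N = 824 kN.
From C = T: a = T/(0.85 f'_c b) = 824000/(0.85 × 43.7 × 500) = 44.37 mm.
M_n = T(d − a/2) = 824 kN × (740 − 22.185) mm = 591.48 kN·m.
φM_n = 0.90 × 591.48 = 532.33 kN·m.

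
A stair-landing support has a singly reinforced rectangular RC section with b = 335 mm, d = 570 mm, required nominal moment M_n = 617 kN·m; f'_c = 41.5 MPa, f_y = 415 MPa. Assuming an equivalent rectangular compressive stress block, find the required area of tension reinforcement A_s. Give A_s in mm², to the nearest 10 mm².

With M_n = 0.85 f'_c a b (d − a/2), solve the quadratic for a:
a = d − √(d² − 2M_n/(0.85 f'_c b)) = 570 − √(570² − 2 × 617×10⁶/(0.85 × 41.5 × 335)) = 100.45 mm.
A_s = 0.85 f'_c a b / f_y = 0.85 × 41.5 × 100.45 × 335 / 415 = 2860.3 mm².

A_s ≈ 2860 mm²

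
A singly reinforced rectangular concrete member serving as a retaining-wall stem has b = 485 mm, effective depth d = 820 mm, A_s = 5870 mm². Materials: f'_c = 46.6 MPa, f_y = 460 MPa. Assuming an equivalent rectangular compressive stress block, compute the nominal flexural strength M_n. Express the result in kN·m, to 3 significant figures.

T = A_s f_y = 5870 × 460 = 2700200 N = 2700.2 kN.
From C = T: a = T/(0.85 f'_c b) = 2700200/(0.85 × 46.6 × 485) = 140.56 mm.
M_n = T(d − a/2) = 2700.2 kN × (820 − 70.28) mm = 2024.39 kN·m.

M_n ≈ 2020 kN·m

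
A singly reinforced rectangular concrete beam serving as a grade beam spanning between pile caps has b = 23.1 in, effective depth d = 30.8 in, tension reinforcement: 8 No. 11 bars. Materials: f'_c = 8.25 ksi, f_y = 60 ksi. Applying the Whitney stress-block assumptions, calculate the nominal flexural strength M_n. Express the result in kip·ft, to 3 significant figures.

A_s = 8 × 1.56 = 12.48 in².
T = A_s f_y = 12.48 × 60 = 748.8 kips.
a = T/(0.85 f'_c b) = 748.8/(0.85 × 8.25 × 23.1) = 4.623 in.
M_n = T(d − a/2) = 748.8 × (30.8 − 2.3115) = 21332.2 kip·in = 21332.2/12 = 1777.68 kip·ft.

M_n ≈ 1780 kip·ft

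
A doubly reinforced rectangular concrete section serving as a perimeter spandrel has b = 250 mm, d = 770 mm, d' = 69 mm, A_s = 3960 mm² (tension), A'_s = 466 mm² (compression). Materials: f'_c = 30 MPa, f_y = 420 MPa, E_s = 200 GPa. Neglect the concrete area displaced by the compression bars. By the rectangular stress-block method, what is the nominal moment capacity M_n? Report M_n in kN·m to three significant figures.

M_n ≈ 1100 kN·m

Assume both tension and compression steel yield.
Net tension couple steel: A_s − A'_s = 3494 mm².
a = (A_s − A'_s) f_y / (0.85 f'_c b) = 1467480/(0.85 × 30 × 250) = 230.19 mm.
c = a/β₁ = 230.19/0.836 = 275.35 mm; ε'_s = 0.003(c − d')/c = 0.0022 ≥ f_y/E_s = 0.0021, so compression steel does yield.
M_n = (A_s − A'_s) f_y (d − a/2) + A'_s f_y (d − d') = [1467480 × (770 − 115.095) + 195720 × (770 − 69)] × 10⁻⁶ = 961.06 + 137.20 = 1098.26 kN·m.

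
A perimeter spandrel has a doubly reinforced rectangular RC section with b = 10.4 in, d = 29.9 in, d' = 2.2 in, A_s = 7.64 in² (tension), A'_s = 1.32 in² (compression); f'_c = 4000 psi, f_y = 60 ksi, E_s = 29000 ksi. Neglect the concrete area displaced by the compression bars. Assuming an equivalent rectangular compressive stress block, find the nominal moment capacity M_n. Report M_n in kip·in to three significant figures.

Assume both steels yield.
a = (A_s − A'_s) f_y/(0.85 f'_c b) = (7.64 − 1.32) × 60/(0.85 × 4 × 10.4) = 10.724 in.
c = a/β₁ = 10.724/0.85 = 12.616 in; ε'_s = 0.003(c − d')/c = 0.0025 ≥ ε_y = 0.0021, so the compression steel yields.
M_n = (A_s − A'_s) f_y (d − a/2) + A'_s f_y (d − d') = 379.2 × (29.9 − 5.362) + 79.2 × (29.9 − 2.2) = 9304.8 + 2193.8 = 11498.6 kip·in.

M_n ≈ 11500 kip·in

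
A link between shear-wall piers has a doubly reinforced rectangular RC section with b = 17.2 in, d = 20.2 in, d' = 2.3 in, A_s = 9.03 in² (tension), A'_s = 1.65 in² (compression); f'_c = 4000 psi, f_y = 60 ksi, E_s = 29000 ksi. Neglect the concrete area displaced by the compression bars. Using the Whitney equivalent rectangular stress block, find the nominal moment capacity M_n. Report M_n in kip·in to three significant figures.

M_n ≈ 9040 kip·in

Assume both steels yield.
a = (A_s − A'_s) f_y/(0.85 f'_c b) = (9.03 − 1.65) × 60/(0.85 × 4 × 17.2) = 7.572 in.
c = a/β₁ = 7.572/0.85 = 8.908 in; ε'_s = 0.003(c − d')/c = 0.0022 ≥ ε_y = 0.0021, so the compression steel yields.
M_n = (A_s − A'_s) f_y (d − a/2) + A'_s f_y (d − d') = 442.8 × (20.2 − 3.786) + 99 × (20.2 − 2.3) = 7268.1 + 1772.1 = 9040.2 kip·in.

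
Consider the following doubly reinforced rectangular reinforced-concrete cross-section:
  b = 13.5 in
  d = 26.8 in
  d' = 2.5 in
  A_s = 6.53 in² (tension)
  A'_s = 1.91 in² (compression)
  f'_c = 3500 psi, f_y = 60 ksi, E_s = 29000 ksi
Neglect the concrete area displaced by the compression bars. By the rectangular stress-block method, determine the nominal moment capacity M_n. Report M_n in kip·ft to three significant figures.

Assume both steels yield.
a = (A_s − A'_s) f_y/(0.85 f'_c b) = (6.53 − 1.91) × 60/(0.85 × 3.5 × 13.5) = 6.902 in.
c = a/β₁ = 6.902/0.85 = 8.120 in; ε'_s = 0.003(c − d')/c = 0.0021 ≥ ε_y = 0.0021, so the compression steel yields.
M_n = (A_s − A'_s) f_y (d − a/2) + A'_s f_y (d − d') = 277.2 × (26.8 − 3.451) + 114.6 × (26.8 − 2.5) = 6472.3 + 2784.8 = 9257.1 kip·in = 9257.1/12 = 771.43 kip·ft.

M_n ≈ 771 kip·ft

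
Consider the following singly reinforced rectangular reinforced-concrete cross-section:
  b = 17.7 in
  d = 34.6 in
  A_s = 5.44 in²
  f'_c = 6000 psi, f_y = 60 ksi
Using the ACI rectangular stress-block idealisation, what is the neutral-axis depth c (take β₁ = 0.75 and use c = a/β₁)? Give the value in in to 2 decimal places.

T = A_s f_y = 5.44 × 60 = 326.4 kips.
a = T/(0.85 f'_c b) = 326.4/(0.85 × 6 × 17.7) = 3.6158 in.
With β₁ = 0.75, c = a/β₁ = 3.6158/0.75 = 4.82 in.

c ≈ 4.82 in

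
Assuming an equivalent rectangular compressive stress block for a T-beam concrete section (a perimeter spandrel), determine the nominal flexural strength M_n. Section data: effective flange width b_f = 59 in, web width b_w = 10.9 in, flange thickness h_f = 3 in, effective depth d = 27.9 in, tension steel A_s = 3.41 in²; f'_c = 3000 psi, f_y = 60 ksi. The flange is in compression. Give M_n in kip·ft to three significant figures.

Tension: T = A_s f_y = 3.41 × 60 = 204.6 kips.
Try a within the flange: a = T/(0.85 f'_c b_f) = 204.6/(0.85 × 3 × 59) = 1.360 in.
Since a = 1.360 ≤ h_f = 3 in, the stress block lies entirely in the flange; analyse as a rectangular beam of width b_f.
M_n = T(d − a/2) = 204.6 × (27.9 − 0.68) = 5569.2 kip·in.
M_n = 5569.2/12 = 464.10 kip·ft.

M_n ≈ 464 kip·ft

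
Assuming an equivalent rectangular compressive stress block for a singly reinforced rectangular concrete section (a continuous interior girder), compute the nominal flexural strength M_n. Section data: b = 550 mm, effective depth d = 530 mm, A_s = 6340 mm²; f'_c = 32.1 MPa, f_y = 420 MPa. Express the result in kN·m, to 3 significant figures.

M_n ≈ 1180 kN·m

T = A_s f_y = 6340 × 420 = 2662800 N = 2662.8 kN.
From C = T: a = T/(0.85 f'_c b) = 2662800/(0.85 × 32.1 × 550) = 177.44 mm.
M_n = T(d − a/2) = 2662.8 kN × (530 − 88.72) mm = 1175.04 kN·m.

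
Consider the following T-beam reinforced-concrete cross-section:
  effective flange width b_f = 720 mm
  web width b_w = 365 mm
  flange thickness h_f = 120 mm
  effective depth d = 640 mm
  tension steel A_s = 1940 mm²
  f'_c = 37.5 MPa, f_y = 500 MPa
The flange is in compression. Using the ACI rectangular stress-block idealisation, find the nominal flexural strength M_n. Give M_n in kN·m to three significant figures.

M_n ≈ 600 kN·m

Tension: T = A_s f_y = 1940 × 500 = 970000 N.
Try a within the flange: a = T/(0.85 f'_c b_f) = 970000/(0.85 × 37.5 × 720) = 42.27 mm.
Since a = 42.27 ≤ h_f = 120 mm, the stress block lies entirely in the flange; analyse as a rectangular beam of width b_f.
M_n = T(d − a/2) = 970000 × (640 − 21.135) = 600.30 × 10⁶ N·mm.
M_n = 600.30 kN·m.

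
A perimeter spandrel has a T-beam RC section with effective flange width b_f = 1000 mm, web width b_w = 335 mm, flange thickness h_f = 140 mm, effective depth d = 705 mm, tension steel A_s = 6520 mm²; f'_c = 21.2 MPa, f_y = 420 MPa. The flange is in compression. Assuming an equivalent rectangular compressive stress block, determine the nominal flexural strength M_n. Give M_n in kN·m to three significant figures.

Tension: T = A_s f_y = 6520 × 420 = 2738400 N.
Try a within the flange: a = T/(0.85 f'_c b_f) = 2738400/(0.85 × 21.2 × 1000) = 151.96 mm.
a = 151.96 > h_f = 140 mm: the block extends into the web. Split into flange-overhang and web parts.
C_f = 0.85 f'_c (b_f − b_w) h_f = 0.85 × 21.2 × (1000 − 335) × 140 = 1677662 N.
Remaining web compression depth: a_w = (T − C_f)/(0.85 f'_c b_w) = (2738400 − 1677662)/(0.85 × 21.2 × 335) = 175.71 mm.
M_n = C_f(d − h_f/2) + (T − C_f)(d − a_w/2) = 1677662 × (705 − 70) + 1060738 × (705 − 87.855) = 1065.32 + 654.63 = 1719.95 × 10⁶ N·mm.
M_n = 1719.95 kN·m.

M_n ≈ 1720 kN·m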